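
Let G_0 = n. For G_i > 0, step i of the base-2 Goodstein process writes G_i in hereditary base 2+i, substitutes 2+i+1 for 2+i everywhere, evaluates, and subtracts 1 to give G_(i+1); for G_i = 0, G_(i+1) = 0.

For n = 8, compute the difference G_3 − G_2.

(0) 8|_2 = 2^(2 + 1) ↦ 3^(3 + 1)|_3 = 81 ⇒ 80
(1) 80|_3 = 2·3^3 + 2·3^2 + 2·3 + 2 ↦ 2·4^4 + 2·4^2 + 2·4 + 2|_4 = 554 ⇒ 553
(2) 553|_4 = 2·4^4 + 2·4^2 + 2·4 + 1 ↦ 2·5^5 + 2·5^2 + 2·5 + 1|_5 = 6311 ⇒ 6310

5757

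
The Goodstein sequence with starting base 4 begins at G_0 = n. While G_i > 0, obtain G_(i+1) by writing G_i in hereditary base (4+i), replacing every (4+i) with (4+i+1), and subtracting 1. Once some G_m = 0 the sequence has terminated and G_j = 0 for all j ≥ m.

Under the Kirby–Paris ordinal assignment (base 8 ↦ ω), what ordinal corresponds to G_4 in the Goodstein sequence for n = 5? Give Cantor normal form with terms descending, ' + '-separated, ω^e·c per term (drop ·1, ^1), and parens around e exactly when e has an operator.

3

G_0 = 5. HB_4(5) = 4 + 1. Bump = 6. G_1 = 5.
G_1 = 5. HB_5(5) = 5. Bump = 6. G_2 = 5.
G_2 = 5. HB_6(5) = 5. Bump = 5. G_3 = 4.
G_3 = 4. HB_7(4) = 4. Bump = 4. G_4 = 3.
G_4 = 3. HB_8(3) = 3. Bump = 3. G_5 = 2.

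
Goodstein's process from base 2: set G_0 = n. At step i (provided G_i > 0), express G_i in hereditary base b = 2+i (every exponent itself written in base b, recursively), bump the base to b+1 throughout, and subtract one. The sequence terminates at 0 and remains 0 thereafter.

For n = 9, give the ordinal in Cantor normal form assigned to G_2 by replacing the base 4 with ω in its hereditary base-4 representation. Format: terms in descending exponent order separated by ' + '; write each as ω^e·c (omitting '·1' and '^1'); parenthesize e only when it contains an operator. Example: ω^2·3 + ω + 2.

ω^ω·3 + ω^3·3 + ω^2·3 + ω·3 + 3

base 2: 9 = 2^(2 + 1) + 1; at 3: 3^(3 + 1) + 1 = 82; next = 81
base 3: 81 = 3^(3 + 1); at 4: 4^(4 + 1) = 1024; next = 1023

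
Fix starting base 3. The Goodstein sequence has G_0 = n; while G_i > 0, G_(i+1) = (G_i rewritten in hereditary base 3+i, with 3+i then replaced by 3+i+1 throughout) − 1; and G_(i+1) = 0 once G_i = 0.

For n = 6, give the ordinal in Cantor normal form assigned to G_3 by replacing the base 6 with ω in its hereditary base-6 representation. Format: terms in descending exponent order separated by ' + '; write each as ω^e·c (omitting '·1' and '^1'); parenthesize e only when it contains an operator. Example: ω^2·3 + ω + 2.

i=0: 6 = 2·3 (b=3); 3→4: 2·4 = 8; 8−1 = 7
i=1: 7 = 4 + 3 (b=4); 4→5: 5 + 3 = 8; 8−1 = 7
i=2: 7 = 5 + 2 (b=5); 5→6: 6 + 2 = 8; 8−1 = 7
i=3: 7 = 6 + 1 (b=6); 6→7: 7 + 1 = 8; 8−1 = 7

ω + 1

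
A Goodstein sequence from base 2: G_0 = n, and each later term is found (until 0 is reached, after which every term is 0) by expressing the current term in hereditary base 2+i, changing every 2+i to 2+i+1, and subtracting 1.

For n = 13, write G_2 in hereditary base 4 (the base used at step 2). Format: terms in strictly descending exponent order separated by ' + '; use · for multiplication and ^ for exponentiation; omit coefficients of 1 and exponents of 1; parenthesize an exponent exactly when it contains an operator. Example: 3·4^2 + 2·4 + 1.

[0] 13 ≡ 2^(2 + 1) + 2^2 + 1 (base 2). Lift 3: 109. −1: 108.
[1] 108 ≡ 3^(3 + 1) + 3^3 (base 3). Lift 4: 1280. −1: 1279.
[2] 1279 ≡ 4^(4 + 1) + 3·4^3 + 3·4^2 + 3·4 + 3 (base 4). Lift 5: 16093. −1: 16092.

4^(4 + 1) + 3·4^3 + 3·4^2 + 3·4 + 3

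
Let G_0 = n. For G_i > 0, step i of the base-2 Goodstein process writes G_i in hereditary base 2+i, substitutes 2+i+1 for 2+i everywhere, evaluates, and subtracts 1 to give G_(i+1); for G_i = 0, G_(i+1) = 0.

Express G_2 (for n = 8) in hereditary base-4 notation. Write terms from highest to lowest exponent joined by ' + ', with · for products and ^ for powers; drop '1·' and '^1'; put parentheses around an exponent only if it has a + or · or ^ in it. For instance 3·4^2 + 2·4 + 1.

2·4^4 + 2·4^2 + 2·4 + 1

i=0: 8 = 2^(2 + 1) (b=2); 2→3: 3^(3 + 1) = 81; 81−1 = 80
i=1: 80 = 2·3^3 + 2·3^2 + 2·3 + 2 (b=3); 3→4: 2·4^4 + 2·4^2 + 2·4 + 2 = 554; 554−1 = 553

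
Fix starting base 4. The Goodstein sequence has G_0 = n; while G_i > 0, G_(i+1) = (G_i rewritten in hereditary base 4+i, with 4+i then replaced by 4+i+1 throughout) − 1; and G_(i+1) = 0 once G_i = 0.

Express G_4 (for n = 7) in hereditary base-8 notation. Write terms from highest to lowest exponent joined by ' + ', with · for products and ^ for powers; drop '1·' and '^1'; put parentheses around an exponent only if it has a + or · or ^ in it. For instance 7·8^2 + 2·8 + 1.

i=0: 7 = 4 + 3 (b=4); 4→5: 5 + 3 = 8; 8−1 = 7
i=1: 7 = 5 + 2 (b=5); 5→6: 6 + 2 = 8; 8−1 = 7
i=2: 7 = 6 + 1 (b=6); 6→7: 7 + 1 = 8; 8−1 = 7
i=3: 7 = 7 (b=7); 7→8: 8 = 8; 8−1 = 7

7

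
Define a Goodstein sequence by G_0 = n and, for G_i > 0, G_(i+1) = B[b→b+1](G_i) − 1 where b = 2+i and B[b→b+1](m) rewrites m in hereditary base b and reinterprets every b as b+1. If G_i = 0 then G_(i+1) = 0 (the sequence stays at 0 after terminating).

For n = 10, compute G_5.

4215754

G_0=10  [base 2] 2^(2 + 1) + 2  →[2↦3]→  3^(3 + 1) + 3 = 84  −1 ⇒ G_1=83
G_1=83  [base 3] 3^(3 + 1) + 2  →[3↦4]→  4^(4 + 1) + 2 = 1026  −1 ⇒ G_2=1025
G_2=1025  [base 4] 4^(4 + 1) + 1  →[4↦5]→  5^(5 + 1) + 1 = 15626  −1 ⇒ G_3=15625
G_3=15625  [base 5] 5^(5 + 1)  →[5↦6]→  6^(6 + 1) = 279936  −1 ⇒ G_4=279935
G_4=279935  [base 6] 5·6^6 + 5·6^5 + 5·6^4 + 5·6^3 + 5·6^2 + 5·6 + 5  →[6↦7]→  5·7^7 + 5·7^5 + 5·7^4 + 5·7^3 + 5·7^2 + 5·7 + 5 = 4215755  −1 ⇒ G_5=4215754
G_5=4215754  [base 7] 5·7^7 + 5·7^5 + 5·7^4 + 5·7^3 + 5·7^2 + 5·7 + 4  →[7↦8]→  5·8^8 + 5·8^5 + 5·8^4 + 5·8^3 + 5·8^2 + 5·8 + 4 = 84073324  −1 ⇒ G_6=84073323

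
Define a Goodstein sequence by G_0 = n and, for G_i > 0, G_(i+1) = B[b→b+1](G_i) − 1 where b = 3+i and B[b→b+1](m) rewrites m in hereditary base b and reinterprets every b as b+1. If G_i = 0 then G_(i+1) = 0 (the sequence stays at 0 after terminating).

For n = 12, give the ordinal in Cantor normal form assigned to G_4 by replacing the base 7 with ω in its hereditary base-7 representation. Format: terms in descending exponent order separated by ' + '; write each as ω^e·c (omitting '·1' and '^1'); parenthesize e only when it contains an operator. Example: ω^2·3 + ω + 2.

ω^2

(0) 12|_3 = 3^2 + 3 ↦ 4^2 + 4|_4 = 20 ⇒ 19
(1) 19|_4 = 4^2 + 3 ↦ 5^2 + 3|_5 = 28 ⇒ 27
(2) 27|_5 = 5^2 + 2 ↦ 6^2 + 2|_6 = 38 ⇒ 37
(3) 37|_6 = 6^2 + 1 ↦ 7^2 + 1|_7 = 50 ⇒ 49
(4) 49|_7 = 7^2 ↦ 8^2|_8 = 64 ⇒ 63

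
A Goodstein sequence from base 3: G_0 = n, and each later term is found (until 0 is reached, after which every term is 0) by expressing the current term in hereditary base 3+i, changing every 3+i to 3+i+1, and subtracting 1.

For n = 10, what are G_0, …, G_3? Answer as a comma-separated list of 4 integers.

i=0: 10 = 3^2 + 1 (b=3); 3→4: 4^2 + 1 = 17; 17−1 = 16
i=1: 16 = 4^2 (b=4); 4→5: 5^2 = 25; 25−1 = 24
i=2: 24 = 4·5 + 4 (b=5); 5→6: 4·6 + 4 = 28; 28−1 = 27

10, 16, 24, 27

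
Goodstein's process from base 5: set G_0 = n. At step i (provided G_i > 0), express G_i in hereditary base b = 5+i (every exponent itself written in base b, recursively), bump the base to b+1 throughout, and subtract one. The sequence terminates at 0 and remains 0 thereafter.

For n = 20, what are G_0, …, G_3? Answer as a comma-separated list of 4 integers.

20, 23, 25, 27

20 —HB5→ 4·5 —bump→ 4·6 = 24 —(−1)→ 23
23 —HB6→ 3·6 + 5 —bump→ 3·7 + 5 = 26 —(−1)→ 25
25 —HB7→ 3·7 + 4 —bump→ 3·8 + 4 = 28 —(−1)→ 27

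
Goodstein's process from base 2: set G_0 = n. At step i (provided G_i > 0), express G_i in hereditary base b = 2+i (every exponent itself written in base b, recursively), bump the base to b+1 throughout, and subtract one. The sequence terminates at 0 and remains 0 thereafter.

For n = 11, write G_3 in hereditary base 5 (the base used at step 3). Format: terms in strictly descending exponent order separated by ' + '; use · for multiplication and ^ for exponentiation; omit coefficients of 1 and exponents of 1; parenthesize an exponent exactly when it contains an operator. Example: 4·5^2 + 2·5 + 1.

base 2: 11 = 2^(2 + 1) + 2 + 1; at 3: 3^(3 + 1) + 3 + 1 = 85; next = 84
base 3: 84 = 3^(3 + 1) + 3; at 4: 4^(4 + 1) + 4 = 1028; next = 1027
base 4: 1027 = 4^(4 + 1) + 3; at 5: 5^(5 + 1) + 3 = 15628; next = 15627

5^(5 + 1) + 2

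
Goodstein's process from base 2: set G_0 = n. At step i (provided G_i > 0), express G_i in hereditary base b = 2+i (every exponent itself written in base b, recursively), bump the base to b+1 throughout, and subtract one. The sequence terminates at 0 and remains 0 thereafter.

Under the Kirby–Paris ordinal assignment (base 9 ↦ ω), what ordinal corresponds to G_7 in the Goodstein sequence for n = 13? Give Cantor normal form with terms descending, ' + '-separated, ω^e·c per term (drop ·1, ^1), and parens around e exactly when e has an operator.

ω^(ω + 1) + ω^3·3 + ω^2·3 + ω·2 + 6

step 0: 13 = 2^(2 + 1) + 2^2 + 1; sub 3 for 2: 3^(3 + 1) + 3^3 + 1; = 109; G_1 = 109−1 = 108
step 1: 108 = 3^(3 + 1) + 3^3; sub 4 for 3: 4^(4 + 1) + 4^4; = 1280; G_2 = 1280−1 = 1279
step 2: 1279 = 4^(4 + 1) + 3·4^3 + 3·4^2 + 3·4 + 3; sub 5 for 4: 5^(5 + 1) + 3·5^3 + 3·5^2 + 3·5 + 3; = 16093; G_3 = 16093−1 = 16092
step 3: 16092 = 5^(5 + 1) + 3·5^3 + 3·5^2 + 3·5 + 2; sub 6 for 5: 6^(6 + 1) + 3·6^3 + 3·6^2 + 3·6 + 2; = 280712; G_4 = 280712−1 = 280711
step 4: 280711 = 6^(6 + 1) + 3·6^3 + 3·6^2 + 3·6 + 1; sub 7 for 6: 7^(7 + 1) + 3·7^3 + 3·7^2 + 3·7 + 1; = 5765999; G_5 = 5765999−1 = 5765998
step 5: 5765998 = 7^(7 + 1) + 3·7^3 + 3·7^2 + 3·7; sub 8 for 7: 8^(8 + 1) + 3·8^3 + 3·8^2 + 3·8; = 134219480; G_6 = 134219480−1 = 134219479
step 6: 134219479 = 8^(8 + 1) + 3·8^3 + 3·8^2 + 2·8 + 7; sub 9 for 8: 9^(9 + 1) + 3·9^3 + 3·9^2 + 2·9 + 7; = 3486786856; G_7 = 3486786856−1 = 3486786855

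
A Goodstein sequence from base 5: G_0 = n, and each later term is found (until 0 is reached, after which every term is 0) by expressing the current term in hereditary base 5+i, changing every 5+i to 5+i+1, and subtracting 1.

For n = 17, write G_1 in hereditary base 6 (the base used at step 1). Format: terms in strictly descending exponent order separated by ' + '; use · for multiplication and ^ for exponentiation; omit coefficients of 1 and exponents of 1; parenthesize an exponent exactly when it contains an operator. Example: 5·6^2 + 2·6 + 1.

[0] 17 ≡ 3·5 + 2 (base 5). Lift 6: 20. −1: 19.
[1] 19 ≡ 3·6 + 1 (base 6). Lift 7: 22. −1: 21.

3·6 + 1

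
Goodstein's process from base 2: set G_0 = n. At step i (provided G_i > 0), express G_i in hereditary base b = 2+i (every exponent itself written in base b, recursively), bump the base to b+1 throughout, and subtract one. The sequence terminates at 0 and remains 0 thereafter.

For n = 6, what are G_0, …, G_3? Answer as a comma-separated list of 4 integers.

G_0=6  [base 2] 2^2 + 2  →[2↦3]→  3^3 + 3 = 30  −1 ⇒ G_1=29
G_1=29  [base 3] 3^3 + 2  →[3↦4]→  4^4 + 2 = 258  −1 ⇒ G_2=257
G_2=257  [base 4] 4^4 + 1  →[4↦5]→  5^5 + 1 = 3126  −1 ⇒ G_3=3125

6, 29, 257, 3125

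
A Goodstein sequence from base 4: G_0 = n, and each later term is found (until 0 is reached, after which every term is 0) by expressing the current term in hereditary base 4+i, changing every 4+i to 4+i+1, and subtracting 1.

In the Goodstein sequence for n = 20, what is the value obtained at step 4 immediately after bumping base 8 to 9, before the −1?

82

i=0: 20 = 4^2 + 4 (b=4); 4→5: 5^2 + 5 = 30; 30−1 = 29
i=1: 29 = 5^2 + 4 (b=5); 5→6: 6^2 + 4 = 40; 40−1 = 39
i=2: 39 = 6^2 + 3 (b=6); 6→7: 7^2 + 3 = 52; 52−1 = 51
i=3: 51 = 7^2 + 2 (b=7); 7→8: 8^2 + 2 = 66; 66−1 = 65
i=4: 65 = 8^2 + 1 (b=8); 8→9: 9^2 + 1 = 82; 82−1 = 81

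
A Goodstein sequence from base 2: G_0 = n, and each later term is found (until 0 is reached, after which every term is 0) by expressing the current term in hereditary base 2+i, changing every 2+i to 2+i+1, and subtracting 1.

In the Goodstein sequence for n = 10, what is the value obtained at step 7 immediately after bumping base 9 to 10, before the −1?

50000555552

i=0: 10 = 2^(2 + 1) + 2 (b=2); 2→3: 3^(3 + 1) + 3 = 84; 84−1 = 83
i=1: 83 = 3^(3 + 1) + 2 (b=3); 3→4: 4^(4 + 1) + 2 = 1026; 1026−1 = 1025
i=2: 1025 = 4^(4 + 1) + 1 (b=4); 4→5: 5^(5 + 1) + 1 = 15626; 15626−1 = 15625
i=3: 15625 = 5^(5 + 1) (b=5); 5→6: 6^(6 + 1) = 279936; 279936−1 = 279935
i=4: 279935 = 5·6^6 + 5·6^5 + 5·6^4 + 5·6^3 + 5·6^2 + 5·6 + 5 (b=6); 6→7: 5·7^7 + 5·7^5 + 5·7^4 + 5·7^3 + 5·7^2 + 5·7 + 5 = 4215755; 4215755−1 = 4215754
i=5: 4215754 = 5·7^7 + 5·7^5 + 5·7^4 + 5·7^3 + 5·7^2 + 5·7 + 4 (b=7); 7→8: 5·8^8 + 5·8^5 + 5·8^4 + 5·8^3 + 5·8^2 + 5·8 + 4 = 84073324; 84073324−1 = 84073323
i=6: 84073323 = 5·8^8 + 5·8^5 + 5·8^4 + 5·8^3 + 5·8^2 + 5·8 + 3 (b=8); 8→9: 5·9^9 + 5·9^5 + 5·9^4 + 5·9^3 + 5·9^2 + 5·9 + 3 = 1937434593; 1937434593−1 = 1937434592
i=7: 1937434592 = 5·9^9 + 5·9^5 + 5·9^4 + 5·9^3 + 5·9^2 + 5·9 + 2 (b=9); 9→10: 5·10^10 + 5·10^5 + 5·10^4 + 5·10^3 + 5·10^2 + 5·10 + 2 = 50000555552; 50000555552−1 = 50000555551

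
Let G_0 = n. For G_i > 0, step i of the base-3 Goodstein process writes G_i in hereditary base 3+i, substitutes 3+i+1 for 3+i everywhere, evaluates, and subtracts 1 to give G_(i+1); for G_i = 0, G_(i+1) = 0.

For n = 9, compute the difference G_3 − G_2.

i=0: 9 = 3^2 (b=3); 3→4: 4^2 = 16; 16−1 = 15
i=1: 15 = 3·4 + 3 (b=4); 4→5: 3·5 + 3 = 18; 18−1 = 17
i=2: 17 = 3·5 + 2 (b=5); 5→6: 3·6 + 2 = 20; 20−1 = 19

2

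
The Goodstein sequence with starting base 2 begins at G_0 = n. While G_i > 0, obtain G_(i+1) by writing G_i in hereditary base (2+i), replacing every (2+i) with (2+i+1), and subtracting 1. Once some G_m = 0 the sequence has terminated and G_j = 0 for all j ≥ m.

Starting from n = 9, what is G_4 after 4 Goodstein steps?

(0) 9|_2 = 2^(2 + 1) + 1 ↦ 3^(3 + 1) + 1|_3 = 82 ⇒ 81
(1) 81|_3 = 3^(3 + 1) ↦ 4^(4 + 1)|_4 = 1024 ⇒ 1023
(2) 1023|_4 = 3·4^4 + 3·4^3 + 3·4^2 + 3·4 + 3 ↦ 3·5^5 + 3·5^3 + 3·5^2 + 3·5 + 3|_5 = 9843 ⇒ 9842
(3) 9842|_5 = 3·5^5 + 3·5^3 + 3·5^2 + 3·5 + 2 ↦ 3·6^6 + 3·6^3 + 3·6^2 + 3·6 + 2|_6 = 140744 ⇒ 140743

140743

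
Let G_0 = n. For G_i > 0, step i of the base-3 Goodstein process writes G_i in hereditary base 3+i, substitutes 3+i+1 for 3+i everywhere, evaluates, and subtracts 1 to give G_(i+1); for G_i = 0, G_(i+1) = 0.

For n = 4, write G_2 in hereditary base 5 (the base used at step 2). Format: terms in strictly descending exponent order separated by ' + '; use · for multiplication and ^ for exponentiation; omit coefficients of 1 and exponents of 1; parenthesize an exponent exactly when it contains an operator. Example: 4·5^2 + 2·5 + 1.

G_0=4  [base 3] 3 + 1  →[3↦4]→  4 + 1 = 5  −1 ⇒ G_1=4
G_1=4  [base 4] 4  →[4↦5]→  5 = 5  −1 ⇒ G_2=4

4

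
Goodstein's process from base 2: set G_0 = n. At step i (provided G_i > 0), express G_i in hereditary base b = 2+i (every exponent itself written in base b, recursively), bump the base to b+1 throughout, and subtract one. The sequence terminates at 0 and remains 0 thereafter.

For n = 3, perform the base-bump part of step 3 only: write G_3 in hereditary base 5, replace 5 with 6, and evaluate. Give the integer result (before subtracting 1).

2

[0] 3 ≡ 2 + 1 (base 2). Lift 3: 4. −1: 3.
[1] 3 ≡ 3 (base 3). Lift 4: 4. −1: 3.
[2] 3 ≡ 3 (base 4). Lift 5: 3. −1: 2.
[3] 2 ≡ 2 (base 5). Lift 6: 2. −1: 1.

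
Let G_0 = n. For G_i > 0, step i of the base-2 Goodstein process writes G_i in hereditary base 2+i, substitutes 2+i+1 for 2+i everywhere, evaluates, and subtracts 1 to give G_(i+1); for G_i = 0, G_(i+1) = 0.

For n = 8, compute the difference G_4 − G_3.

G_0=8  [base 2] 2^(2 + 1)  →[2↦3]→  3^(3 + 1) = 81  −1 ⇒ G_1=80
G_1=80  [base 3] 2·3^3 + 2·3^2 + 2·3 + 2  →[3↦4]→  2·4^4 + 2·4^2 + 2·4 + 2 = 554  −1 ⇒ G_2=553
G_2=553  [base 4] 2·4^4 + 2·4^2 + 2·4 + 1  →[4↦5]→  2·5^5 + 2·5^2 + 2·5 + 1 = 6311  −1 ⇒ G_3=6310
G_3=6310  [base 5] 2·5^5 + 2·5^2 + 2·5  →[5↦6]→  2·6^6 + 2·6^2 + 2·6 = 93396  −1 ⇒ G_4=93395

87085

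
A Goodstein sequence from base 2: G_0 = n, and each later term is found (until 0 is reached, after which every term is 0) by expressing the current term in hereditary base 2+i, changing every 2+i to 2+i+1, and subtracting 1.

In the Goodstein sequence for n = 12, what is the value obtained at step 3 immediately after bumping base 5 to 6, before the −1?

base 2: 12 = 2^(2 + 1) + 2^2; at 3: 3^(3 + 1) + 3^3 = 108; next = 107
base 3: 107 = 3^(3 + 1) + 2·3^2 + 2·3 + 2; at 4: 4^(4 + 1) + 2·4^2 + 2·4 + 2 = 1066; next = 1065
base 4: 1065 = 4^(4 + 1) + 2·4^2 + 2·4 + 1; at 5: 5^(5 + 1) + 2·5^2 + 2·5 + 1 = 15686; next = 15685

280020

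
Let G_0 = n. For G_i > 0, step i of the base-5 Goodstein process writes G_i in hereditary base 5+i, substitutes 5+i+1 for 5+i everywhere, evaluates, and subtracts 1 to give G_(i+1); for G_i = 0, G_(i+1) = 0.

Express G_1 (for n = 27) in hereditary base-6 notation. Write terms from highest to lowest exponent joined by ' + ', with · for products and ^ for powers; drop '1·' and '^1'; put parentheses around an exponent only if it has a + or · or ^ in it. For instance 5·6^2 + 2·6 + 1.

6^2 + 1

i=0: 27 = 5^2 + 2 (b=5); 5→6: 6^2 + 2 = 38; 38−1 = 37
i=1: 37 = 6^2 + 1 (b=6); 6→7: 7^2 + 1 = 50; 50−1 = 49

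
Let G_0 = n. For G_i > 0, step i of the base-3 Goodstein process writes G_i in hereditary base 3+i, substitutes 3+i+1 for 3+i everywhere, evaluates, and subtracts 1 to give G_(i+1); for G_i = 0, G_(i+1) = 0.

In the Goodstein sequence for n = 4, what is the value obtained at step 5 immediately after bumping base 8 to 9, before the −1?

1

step 0: 4 = 3 + 1; sub 4 for 3: 4 + 1; = 5; G_1 = 5−1 = 4
step 1: 4 = 4; sub 5 for 4: 5; = 5; G_2 = 5−1 = 4
step 2: 4 = 4; sub 6 for 5: 4; = 4; G_3 = 4−1 = 3
step 3: 3 = 3; sub 7 for 6: 3; = 3; G_4 = 3−1 = 2
step 4: 2 = 2; sub 8 for 7: 2; = 2; G_5 = 2−1 = 1
step 5: 1 = 1; sub 9 for 8: 1; = 1; G_6 = 1−1 = 0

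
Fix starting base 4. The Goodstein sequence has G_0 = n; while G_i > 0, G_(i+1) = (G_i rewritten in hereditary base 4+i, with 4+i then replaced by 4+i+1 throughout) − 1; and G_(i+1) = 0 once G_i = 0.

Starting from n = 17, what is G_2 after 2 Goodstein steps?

35

i=0: 17 = 4^2 + 1 (b=4); 4→5: 5^2 + 1 = 26; 26−1 = 25
i=1: 25 = 5^2 (b=5); 5→6: 6^2 = 36; 36−1 = 35
i=2: 35 = 5·6 + 5 (b=6); 6→7: 5·7 + 5 = 40; 40−1 = 39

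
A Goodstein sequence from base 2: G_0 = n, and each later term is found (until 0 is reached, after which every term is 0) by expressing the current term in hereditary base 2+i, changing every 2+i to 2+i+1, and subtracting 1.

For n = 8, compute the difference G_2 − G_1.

473

base 2: 8 = 2^(2 + 1); at 3: 3^(3 + 1) = 81; next = 80
base 3: 80 = 2·3^3 + 2·3^2 + 2·3 + 2; at 4: 2·4^4 + 2·4^2 + 2·4 + 2 = 554; next = 553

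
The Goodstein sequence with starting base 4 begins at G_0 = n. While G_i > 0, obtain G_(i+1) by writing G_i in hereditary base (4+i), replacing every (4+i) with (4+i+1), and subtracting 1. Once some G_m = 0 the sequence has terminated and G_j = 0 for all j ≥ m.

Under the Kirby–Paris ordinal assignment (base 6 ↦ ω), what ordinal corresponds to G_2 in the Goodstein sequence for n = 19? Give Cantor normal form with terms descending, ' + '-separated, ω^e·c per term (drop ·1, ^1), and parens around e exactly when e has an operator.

ω^2 + 1

(0) 19|_4 = 4^2 + 3 ↦ 5^2 + 3|_5 = 28 ⇒ 27
(1) 27|_5 = 5^2 + 2 ↦ 6^2 + 2|_6 = 38 ⇒ 37
(2) 37|_6 = 6^2 + 1 ↦ 7^2 + 1|_7 = 50 ⇒ 49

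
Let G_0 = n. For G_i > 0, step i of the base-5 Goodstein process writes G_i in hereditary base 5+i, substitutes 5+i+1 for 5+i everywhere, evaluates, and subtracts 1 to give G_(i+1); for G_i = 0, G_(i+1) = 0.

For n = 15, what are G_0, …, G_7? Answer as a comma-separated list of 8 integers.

15, 17, 18, 19, 20, 21, 22, 23

G_0=15  [base 5] 3·5  →[5↦6]→  3·6 = 18  −1 ⇒ G_1=17
G_1=17  [base 6] 2·6 + 5  →[6↦7]→  2·7 + 5 = 19  −1 ⇒ G_2=18
G_2=18  [base 7] 2·7 + 4  →[7↦8]→  2·8 + 4 = 20  −1 ⇒ G_3=19
G_3=19  [base 8] 2·8 + 3  →[8↦9]→  2·9 + 3 = 21  −1 ⇒ G_4=20
G_4=20  [base 9] 2·9 + 2  →[9↦10]→  2·10 + 2 = 22  −1 ⇒ G_5=21
G_5=21  [base 10] 2·10 + 1  →[10↦11]→  2·11 + 1 = 23  −1 ⇒ G_6=22
G_6=22  [base 11] 2·11  →[11↦12]→  2·12 = 24  −1 ⇒ G_7=23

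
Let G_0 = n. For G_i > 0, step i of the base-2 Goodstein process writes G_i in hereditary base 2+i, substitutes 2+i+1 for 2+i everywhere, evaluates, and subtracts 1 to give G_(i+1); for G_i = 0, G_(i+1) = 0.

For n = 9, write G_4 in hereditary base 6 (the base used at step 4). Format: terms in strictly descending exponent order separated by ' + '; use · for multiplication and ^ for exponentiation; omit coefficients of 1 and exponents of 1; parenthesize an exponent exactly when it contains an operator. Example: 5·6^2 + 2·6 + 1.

3·6^6 + 3·6^3 + 3·6^2 + 3·6 + 1

(0) 9|_2 = 2^(2 + 1) + 1 ↦ 3^(3 + 1) + 1|_3 = 82 ⇒ 81
(1) 81|_3 = 3^(3 + 1) ↦ 4^(4 + 1)|_4 = 1024 ⇒ 1023
(2) 1023|_4 = 3·4^4 + 3·4^3 + 3·4^2 + 3·4 + 3 ↦ 3·5^5 + 3·5^3 + 3·5^2 + 3·5 + 3|_5 = 9843 ⇒ 9842
(3) 9842|_5 = 3·5^5 + 3·5^3 + 3·5^2 + 3·5 + 2 ↦ 3·6^6 + 3·6^3 + 3·6^2 + 3·6 + 2|_6 = 140744 ⇒ 140743
(4) 140743|_6 = 3·6^6 + 3·6^3 + 3·6^2 + 3·6 + 1 ↦ 3·7^7 + 3·7^3 + 3·7^2 + 3·7 + 1|_7 = 2471827 ⇒ 2471826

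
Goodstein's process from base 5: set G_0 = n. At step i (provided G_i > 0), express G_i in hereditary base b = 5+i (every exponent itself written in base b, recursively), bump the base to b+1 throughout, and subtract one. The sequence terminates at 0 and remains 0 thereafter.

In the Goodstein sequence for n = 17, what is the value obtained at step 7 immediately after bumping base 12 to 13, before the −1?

29

G_0=17  [base 5] 3·5 + 2  →[5↦6]→  3·6 + 2 = 20  −1 ⇒ G_1=19
G_1=19  [base 6] 3·6 + 1  →[6↦7]→  3·7 + 1 = 22  −1 ⇒ G_2=21
G_2=21  [base 7] 3·7  →[7↦8]→  3·8 = 24  −1 ⇒ G_3=23
G_3=23  [base 8] 2·8 + 7  →[8↦9]→  2·9 + 7 = 25  −1 ⇒ G_4=24
G_4=24  [base 9] 2·9 + 6  →[9↦10]→  2·10 + 6 = 26  −1 ⇒ G_5=25
G_5=25  [base 10] 2·10 + 5  →[10↦11]→  2·11 + 5 = 27  −1 ⇒ G_6=26
G_6=26  [base 11] 2·11 + 4  →[11↦12]→  2·12 + 4 = 28  −1 ⇒ G_7=27
G_7=27  [base 12] 2·12 + 3  →[12↦13]→  2·13 + 3 = 29  −1 ⇒ G_8=28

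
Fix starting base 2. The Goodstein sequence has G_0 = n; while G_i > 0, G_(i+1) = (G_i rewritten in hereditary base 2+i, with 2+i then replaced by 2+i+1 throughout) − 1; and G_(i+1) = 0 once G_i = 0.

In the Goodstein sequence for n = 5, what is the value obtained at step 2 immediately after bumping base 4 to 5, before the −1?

G_0 = 5. HB_2(5) = 2^2 + 1. Bump = 28. G_1 = 27.
G_1 = 27. HB_3(27) = 3^3. Bump = 256. G_2 = 255.
G_2 = 255. HB_4(255) = 3·4^3 + 3·4^2 + 3·4 + 3. Bump = 468. G_3 = 467.

468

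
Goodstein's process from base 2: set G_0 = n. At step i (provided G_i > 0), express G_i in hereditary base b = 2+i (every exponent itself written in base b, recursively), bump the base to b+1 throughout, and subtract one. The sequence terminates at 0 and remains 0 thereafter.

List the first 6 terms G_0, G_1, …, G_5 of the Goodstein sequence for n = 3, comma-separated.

3, 3, 3, 2, 1, 0

G_0=3  [base 2] 2 + 1  →[2↦3]→  3 + 1 = 4  −1 ⇒ G_1=3
G_1=3  [base 3] 3  →[3↦4]→  4 = 4  −1 ⇒ G_2=3
G_2=3  [base 4] 3  →[4↦5]→  3 = 3  −1 ⇒ G_3=2
G_3=2  [base 5] 2  →[5↦6]→  2 = 2  −1 ⇒ G_4=1
G_4=1  [base 6] 1  →[6↦7]→  1 = 1  −1 ⇒ G_5=0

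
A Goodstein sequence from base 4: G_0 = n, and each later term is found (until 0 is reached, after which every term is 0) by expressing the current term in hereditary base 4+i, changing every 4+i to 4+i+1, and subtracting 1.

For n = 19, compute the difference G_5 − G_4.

G_0=19  [base 4] 4^2 + 3  →[4↦5]→  5^2 + 3 = 28  −1 ⇒ G_1=27
G_1=27  [base 5] 5^2 + 2  →[5↦6]→  6^2 + 2 = 38  −1 ⇒ G_2=37
G_2=37  [base 6] 6^2 + 1  →[6↦7]→  7^2 + 1 = 50  −1 ⇒ G_3=49
G_3=49  [base 7] 7^2  →[7↦8]→  8^2 = 64  −1 ⇒ G_4=63
G_4=63  [base 8] 7·8 + 7  →[8↦9]→  7·9 + 7 = 70  −1 ⇒ G_5=69

6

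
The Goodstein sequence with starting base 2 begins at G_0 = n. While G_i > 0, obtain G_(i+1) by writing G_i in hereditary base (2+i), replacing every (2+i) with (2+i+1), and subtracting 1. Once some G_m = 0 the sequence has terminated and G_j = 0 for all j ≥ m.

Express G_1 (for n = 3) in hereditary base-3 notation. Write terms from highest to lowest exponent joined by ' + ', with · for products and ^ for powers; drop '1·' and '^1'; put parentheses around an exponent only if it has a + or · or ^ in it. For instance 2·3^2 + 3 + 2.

3

G_0 = 3. HB_2(3) = 2 + 1. Bump = 4. G_1 = 3.
G_1 = 3. HB_3(3) = 3. Bump = 4. G_2 = 3.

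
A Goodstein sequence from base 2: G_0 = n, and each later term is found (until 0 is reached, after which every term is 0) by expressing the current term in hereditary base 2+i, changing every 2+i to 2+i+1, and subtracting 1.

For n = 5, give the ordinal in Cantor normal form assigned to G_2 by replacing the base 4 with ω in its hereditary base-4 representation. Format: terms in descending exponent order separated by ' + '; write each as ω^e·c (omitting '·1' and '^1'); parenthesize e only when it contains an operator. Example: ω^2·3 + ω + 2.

ω^3·3 + ω^2·3 + ω·3 + 3

(0) 5|_2 = 2^2 + 1 ↦ 3^3 + 1|_3 = 28 ⇒ 27
(1) 27|_3 = 3^3 ↦ 4^4|_4 = 256 ⇒ 255
(2) 255|_4 = 3·4^3 + 3·4^2 + 3·4 + 3 ↦ 3·5^3 + 3·5^2 + 3·5 + 3|_5 = 468 ⇒ 467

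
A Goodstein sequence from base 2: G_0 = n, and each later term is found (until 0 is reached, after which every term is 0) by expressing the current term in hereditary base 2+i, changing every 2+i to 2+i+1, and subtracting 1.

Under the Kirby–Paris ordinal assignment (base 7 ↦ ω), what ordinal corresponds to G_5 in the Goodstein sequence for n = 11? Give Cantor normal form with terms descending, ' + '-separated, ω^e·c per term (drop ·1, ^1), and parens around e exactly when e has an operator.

ω^(ω + 1)

11 —HB2→ 2^(2 + 1) + 2 + 1 —bump→ 3^(3 + 1) + 3 + 1 = 85 —(−1)→ 84
84 —HB3→ 3^(3 + 1) + 3 —bump→ 4^(4 + 1) + 4 = 1028 —(−1)→ 1027
1027 —HB4→ 4^(4 + 1) + 3 —bump→ 5^(5 + 1) + 3 = 15628 —(−1)→ 15627
15627 —HB5→ 5^(5 + 1) + 2 —bump→ 6^(6 + 1) + 2 = 279938 —(−1)→ 279937
279937 —HB6→ 6^(6 + 1) + 1 —bump→ 7^(7 + 1) + 1 = 5764802 —(−1)→ 5764801
5764801 —HB7→ 7^(7 + 1) —bump→ 8^(8 + 1) = 134217728 —(−1)→ 134217727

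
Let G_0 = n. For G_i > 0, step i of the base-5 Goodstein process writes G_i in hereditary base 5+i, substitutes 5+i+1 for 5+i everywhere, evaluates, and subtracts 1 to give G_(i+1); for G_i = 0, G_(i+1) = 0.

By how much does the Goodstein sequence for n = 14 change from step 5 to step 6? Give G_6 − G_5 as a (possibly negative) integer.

0

step 0: 14 = 2·5 + 4; sub 6 for 5: 2·6 + 4; = 16; G_1 = 16−1 = 15
step 1: 15 = 2·6 + 3; sub 7 for 6: 2·7 + 3; = 17; G_2 = 17−1 = 16
step 2: 16 = 2·7 + 2; sub 8 for 7: 2·8 + 2; = 18; G_3 = 18−1 = 17
step 3: 17 = 2·8 + 1; sub 9 for 8: 2·9 + 1; = 19; G_4 = 19−1 = 18
step 4: 18 = 2·9; sub 10 for 9: 2·10; = 20; G_5 = 20−1 = 19
step 5: 19 = 10 + 9; sub 11 for 10: 11 + 9; = 20; G_6 = 20−1 = 19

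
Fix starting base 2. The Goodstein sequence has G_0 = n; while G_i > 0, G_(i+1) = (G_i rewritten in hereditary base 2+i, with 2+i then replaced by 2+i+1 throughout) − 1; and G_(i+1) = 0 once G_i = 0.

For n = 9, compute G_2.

1023

G_0 = 9. HB_2(9) = 2^(2 + 1) + 1. Bump = 82. G_1 = 81.
G_1 = 81. HB_3(81) = 3^(3 + 1). Bump = 1024. G_2 = 1023.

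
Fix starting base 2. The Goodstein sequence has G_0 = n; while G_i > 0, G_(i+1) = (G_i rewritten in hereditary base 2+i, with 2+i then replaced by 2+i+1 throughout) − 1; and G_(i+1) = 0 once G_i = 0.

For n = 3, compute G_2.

G_0 = 3. HB_2(3) = 2 + 1. Bump = 4. G_1 = 3.
G_1 = 3. HB_3(3) = 3. Bump = 4. G_2 = 3.
G_2 = 3. HB_4(3) = 3. Bump = 3. G_3 = 2.

3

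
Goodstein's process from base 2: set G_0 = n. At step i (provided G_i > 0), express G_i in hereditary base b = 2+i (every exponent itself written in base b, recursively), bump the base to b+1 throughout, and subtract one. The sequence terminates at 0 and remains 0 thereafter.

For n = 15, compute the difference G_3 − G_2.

17469

step 0: 15 = 2^(2 + 1) + 2^2 + 2 + 1; sub 3 for 2: 3^(3 + 1) + 3^3 + 3 + 1; = 112; G_1 = 112−1 = 111
step 1: 111 = 3^(3 + 1) + 3^3 + 3; sub 4 for 3: 4^(4 + 1) + 4^4 + 4; = 1284; G_2 = 1284−1 = 1283
step 2: 1283 = 4^(4 + 1) + 4^4 + 3; sub 5 for 4: 5^(5 + 1) + 5^5 + 3; = 18753; G_3 = 18753−1 = 18752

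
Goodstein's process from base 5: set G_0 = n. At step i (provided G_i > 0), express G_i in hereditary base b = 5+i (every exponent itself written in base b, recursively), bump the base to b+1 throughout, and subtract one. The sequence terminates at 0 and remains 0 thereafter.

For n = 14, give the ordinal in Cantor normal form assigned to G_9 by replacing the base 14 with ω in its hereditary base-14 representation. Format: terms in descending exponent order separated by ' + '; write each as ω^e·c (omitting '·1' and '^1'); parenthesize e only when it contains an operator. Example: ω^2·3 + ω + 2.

ω + 5

step 0: 14 = 2·5 + 4; sub 6 for 5: 2·6 + 4; = 16; G_1 = 16−1 = 15
step 1: 15 = 2·6 + 3; sub 7 for 6: 2·7 + 3; = 17; G_2 = 17−1 = 16
step 2: 16 = 2·7 + 2; sub 8 for 7: 2·8 + 2; = 18; G_3 = 18−1 = 17
step 3: 17 = 2·8 + 1; sub 9 for 8: 2·9 + 1; = 19; G_4 = 19−1 = 18
step 4: 18 = 2·9; sub 10 for 9: 2·10; = 20; G_5 = 20−1 = 19
step 5: 19 = 10 + 9; sub 11 for 10: 11 + 9; = 20; G_6 = 20−1 = 19
step 6: 19 = 11 + 8; sub 12 for 11: 12 + 8; = 20; G_7 = 20−1 = 19
step 7: 19 = 12 + 7; sub 13 for 12: 13 + 7; = 20; G_8 = 20−1 = 19
step 8: 19 = 13 + 6; sub 14 for 13: 14 + 6; = 20; G_9 = 20−1 = 19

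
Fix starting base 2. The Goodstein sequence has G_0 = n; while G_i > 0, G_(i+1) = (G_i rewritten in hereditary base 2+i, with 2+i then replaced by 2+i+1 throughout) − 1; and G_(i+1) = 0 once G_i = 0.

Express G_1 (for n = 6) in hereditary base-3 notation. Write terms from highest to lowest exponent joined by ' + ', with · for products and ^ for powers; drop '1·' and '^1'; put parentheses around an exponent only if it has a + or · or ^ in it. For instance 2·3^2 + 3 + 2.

3^3 + 2

i=0: 6 = 2^2 + 2 (b=2); 2→3: 3^3 + 3 = 30; 30−1 = 29
i=1: 29 = 3^3 + 2 (b=3); 3→4: 4^4 + 2 = 258; 258−1 = 257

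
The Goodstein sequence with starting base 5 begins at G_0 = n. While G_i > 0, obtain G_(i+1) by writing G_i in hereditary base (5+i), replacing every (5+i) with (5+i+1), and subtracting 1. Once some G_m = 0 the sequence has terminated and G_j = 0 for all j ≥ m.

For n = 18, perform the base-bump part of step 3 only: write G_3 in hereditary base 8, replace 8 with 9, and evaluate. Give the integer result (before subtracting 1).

27

G_0=18  [base 5] 3·5 + 3  →[5↦6]→  3·6 + 3 = 21  −1 ⇒ G_1=20
G_1=20  [base 6] 3·6 + 2  →[6↦7]→  3·7 + 2 = 23  −1 ⇒ G_2=22
G_2=22  [base 7] 3·7 + 1  →[7↦8]→  3·8 + 1 = 25  −1 ⇒ G_3=24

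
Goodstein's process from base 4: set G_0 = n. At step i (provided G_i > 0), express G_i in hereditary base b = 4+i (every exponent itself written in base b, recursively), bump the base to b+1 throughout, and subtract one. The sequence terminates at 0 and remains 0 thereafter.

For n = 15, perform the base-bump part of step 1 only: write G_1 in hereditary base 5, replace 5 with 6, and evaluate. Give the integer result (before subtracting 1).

G_0=15  [base 4] 3·4 + 3  →[4↦5]→  3·5 + 3 = 18  −1 ⇒ G_1=17
G_1=17  [base 5] 3·5 + 2  →[5↦6]→  3·6 + 2 = 20  −1 ⇒ G_2=19

20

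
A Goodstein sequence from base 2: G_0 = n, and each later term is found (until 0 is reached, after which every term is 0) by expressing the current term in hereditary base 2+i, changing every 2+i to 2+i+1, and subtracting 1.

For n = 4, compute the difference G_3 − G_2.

4 —HB2→ 2^2 —bump→ 3^3 = 27 —(−1)→ 26
26 —HB3→ 2·3^2 + 2·3 + 2 —bump→ 2·4^2 + 2·4 + 2 = 42 —(−1)→ 41
41 —HB4→ 2·4^2 + 2·4 + 1 —bump→ 2·5^2 + 2·5 + 1 = 61 —(−1)→ 60

19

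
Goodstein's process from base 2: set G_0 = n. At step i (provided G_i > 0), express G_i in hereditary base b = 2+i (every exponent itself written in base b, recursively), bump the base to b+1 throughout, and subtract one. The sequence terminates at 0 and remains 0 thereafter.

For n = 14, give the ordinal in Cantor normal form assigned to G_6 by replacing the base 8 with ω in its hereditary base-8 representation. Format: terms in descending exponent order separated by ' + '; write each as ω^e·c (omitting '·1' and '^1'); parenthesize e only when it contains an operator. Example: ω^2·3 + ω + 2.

[0] 14 ≡ 2^(2 + 1) + 2^2 + 2 (base 2). Lift 3: 111. −1: 110.
[1] 110 ≡ 3^(3 + 1) + 3^3 + 2 (base 3). Lift 4: 1282. −1: 1281.
[2] 1281 ≡ 4^(4 + 1) + 4^4 + 1 (base 4). Lift 5: 18751. −1: 18750.
[3] 18750 ≡ 5^(5 + 1) + 5^5 (base 5). Lift 6: 326592. −1: 326591.
[4] 326591 ≡ 6^(6 + 1) + 5·6^5 + 5·6^4 + 5·6^3 + 5·6^2 + 5·6 + 5 (base 6). Lift 7: 5862841. −1: 5862840.
[5] 5862840 ≡ 7^(7 + 1) + 5·7^5 + 5·7^4 + 5·7^3 + 5·7^2 + 5·7 + 4 (base 7). Lift 8: 134404972. −1: 134404971.
[6] 134404971 ≡ 8^(8 + 1) + 5·8^5 + 5·8^4 + 5·8^3 + 5·8^2 + 5·8 + 3 (base 8). Lift 9: 3487116549. −1: 3487116548.

ω^(ω + 1) + ω^5·5 + ω^4·5 + ω^3·5 + ω^2·5 + ω·5 + 3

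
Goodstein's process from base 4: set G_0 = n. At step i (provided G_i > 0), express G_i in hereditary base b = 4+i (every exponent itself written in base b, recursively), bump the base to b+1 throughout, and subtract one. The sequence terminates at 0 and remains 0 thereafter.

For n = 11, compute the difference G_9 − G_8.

0

[0] 11 ≡ 2·4 + 3 (base 4). Lift 5: 13. −1: 12.
[1] 12 ≡ 2·5 + 2 (base 5). Lift 6: 14. −1: 13.
[2] 13 ≡ 2·6 + 1 (base 6). Lift 7: 15. −1: 14.
[3] 14 ≡ 2·7 (base 7). Lift 8: 16. −1: 15.
[4] 15 ≡ 8 + 7 (base 8). Lift 9: 16. −1: 15.
[5] 15 ≡ 9 + 6 (base 9). Lift 10: 16. −1: 15.
[6] 15 ≡ 10 + 5 (base 10). Lift 11: 16. −1: 15.
[7] 15 ≡ 11 + 4 (base 11). Lift 12: 16. −1: 15.
[8] 15 ≡ 12 + 3 (base 12). Lift 13: 16. −1: 15.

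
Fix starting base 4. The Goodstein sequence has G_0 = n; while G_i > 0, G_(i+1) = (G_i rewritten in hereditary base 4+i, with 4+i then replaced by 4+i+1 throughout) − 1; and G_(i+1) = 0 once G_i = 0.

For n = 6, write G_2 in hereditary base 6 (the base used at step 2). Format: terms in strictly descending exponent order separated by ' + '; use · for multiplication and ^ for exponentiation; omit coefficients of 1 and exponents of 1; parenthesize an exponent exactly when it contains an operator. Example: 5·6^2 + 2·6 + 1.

6 —HB4→ 4 + 2 —bump→ 5 + 2 = 7 —(−1)→ 6
6 —HB5→ 5 + 1 —bump→ 6 + 1 = 7 —(−1)→ 6
6 —HB6→ 6 —bump→ 7 = 7 —(−1)→ 6

6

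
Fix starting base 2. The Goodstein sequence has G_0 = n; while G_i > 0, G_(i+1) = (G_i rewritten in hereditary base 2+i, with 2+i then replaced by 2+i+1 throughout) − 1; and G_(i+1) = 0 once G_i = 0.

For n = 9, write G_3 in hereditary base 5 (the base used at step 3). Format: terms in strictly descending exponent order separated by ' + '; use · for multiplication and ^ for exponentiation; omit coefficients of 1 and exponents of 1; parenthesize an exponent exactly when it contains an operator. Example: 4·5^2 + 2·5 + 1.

base 2: 9 = 2^(2 + 1) + 1; at 3: 3^(3 + 1) + 1 = 82; next = 81
base 3: 81 = 3^(3 + 1); at 4: 4^(4 + 1) = 1024; next = 1023
base 4: 1023 = 3·4^4 + 3·4^3 + 3·4^2 + 3·4 + 3; at 5: 3·5^5 + 3·5^3 + 3·5^2 + 3·5 + 3 = 9843; next = 9842

3·5^5 + 3·5^3 + 3·5^2 + 3·5 + 2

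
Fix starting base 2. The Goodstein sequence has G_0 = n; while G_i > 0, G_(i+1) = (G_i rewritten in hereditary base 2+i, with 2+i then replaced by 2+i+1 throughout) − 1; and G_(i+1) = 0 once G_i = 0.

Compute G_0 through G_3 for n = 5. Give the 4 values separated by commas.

i=0: 5 = 2^2 + 1 (b=2); 2→3: 3^3 + 1 = 28; 28−1 = 27
i=1: 27 = 3^3 (b=3); 3→4: 4^4 = 256; 256−1 = 255
i=2: 255 = 3·4^3 + 3·4^2 + 3·4 + 3 (b=4); 4→5: 3·5^3 + 3·5^2 + 3·5 + 3 = 468; 468−1 = 467

5, 27, 255, 467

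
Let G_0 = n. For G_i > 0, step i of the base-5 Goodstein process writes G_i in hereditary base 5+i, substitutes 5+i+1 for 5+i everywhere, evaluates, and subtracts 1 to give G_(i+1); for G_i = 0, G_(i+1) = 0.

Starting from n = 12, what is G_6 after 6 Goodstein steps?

[0] 12 ≡ 2·5 + 2 (base 5). Lift 6: 14. −1: 13.
[1] 13 ≡ 2·6 + 1 (base 6). Lift 7: 15. −1: 14.
[2] 14 ≡ 2·7 (base 7). Lift 8: 16. −1: 15.
[3] 15 ≡ 8 + 7 (base 8). Lift 9: 16. −1: 15.
[4] 15 ≡ 9 + 6 (base 9). Lift 10: 16. −1: 15.
[5] 15 ≡ 10 + 5 (base 10). Lift 11: 16. −1: 15.
[6] 15 ≡ 11 + 4 (base 11). Lift 12: 16. −1: 15.

15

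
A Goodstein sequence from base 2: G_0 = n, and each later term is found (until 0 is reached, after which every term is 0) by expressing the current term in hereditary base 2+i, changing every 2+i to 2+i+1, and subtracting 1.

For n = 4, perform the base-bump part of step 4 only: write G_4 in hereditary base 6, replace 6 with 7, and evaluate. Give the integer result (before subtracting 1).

(0) 4|_2 = 2^2 ↦ 3^3|_3 = 27 ⇒ 26
(1) 26|_3 = 2·3^2 + 2·3 + 2 ↦ 2·4^2 + 2·4 + 2|_4 = 42 ⇒ 41
(2) 41|_4 = 2·4^2 + 2·4 + 1 ↦ 2·5^2 + 2·5 + 1|_5 = 61 ⇒ 60
(3) 60|_5 = 2·5^2 + 2·5 ↦ 2·6^2 + 2·6|_6 = 84 ⇒ 83
(4) 83|_6 = 2·6^2 + 6 + 5 ↦ 2·7^2 + 7 + 5|_7 = 110 ⇒ 109

110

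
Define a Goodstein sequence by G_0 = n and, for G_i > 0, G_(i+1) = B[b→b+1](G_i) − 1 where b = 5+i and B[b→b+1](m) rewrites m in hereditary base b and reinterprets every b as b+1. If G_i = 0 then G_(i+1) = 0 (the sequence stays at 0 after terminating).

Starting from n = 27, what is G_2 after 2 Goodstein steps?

49

27 —HB5→ 5^2 + 2 —bump→ 6^2 + 2 = 38 —(−1)→ 37
37 —HB6→ 6^2 + 1 —bump→ 7^2 + 1 = 50 —(−1)→ 49
49 —HB7→ 7^2 —bump→ 8^2 = 64 —(−1)→ 63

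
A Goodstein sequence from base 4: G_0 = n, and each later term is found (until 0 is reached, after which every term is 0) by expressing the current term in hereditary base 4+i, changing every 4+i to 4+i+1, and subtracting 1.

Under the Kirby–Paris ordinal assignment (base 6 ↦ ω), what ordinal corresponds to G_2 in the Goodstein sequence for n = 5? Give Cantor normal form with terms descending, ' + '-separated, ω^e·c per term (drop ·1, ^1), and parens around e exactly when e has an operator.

5

base 4: 5 = 4 + 1; at 5: 5 + 1 = 6; next = 5
base 5: 5 = 5; at 6: 6 = 6; next = 5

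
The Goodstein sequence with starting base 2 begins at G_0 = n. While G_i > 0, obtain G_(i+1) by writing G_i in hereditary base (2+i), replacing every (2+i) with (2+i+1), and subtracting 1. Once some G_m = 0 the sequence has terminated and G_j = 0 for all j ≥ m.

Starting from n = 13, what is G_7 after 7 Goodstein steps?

step 0: 13 = 2^(2 + 1) + 2^2 + 1; sub 3 for 2: 3^(3 + 1) + 3^3 + 1; = 109; G_1 = 109−1 = 108
step 1: 108 = 3^(3 + 1) + 3^3; sub 4 for 3: 4^(4 + 1) + 4^4; = 1280; G_2 = 1280−1 = 1279
step 2: 1279 = 4^(4 + 1) + 3·4^3 + 3·4^2 + 3·4 + 3; sub 5 for 4: 5^(5 + 1) + 3·5^3 + 3·5^2 + 3·5 + 3; = 16093; G_3 = 16093−1 = 16092
step 3: 16092 = 5^(5 + 1) + 3·5^3 + 3·5^2 + 3·5 + 2; sub 6 for 5: 6^(6 + 1) + 3·6^3 + 3·6^2 + 3·6 + 2; = 280712; G_4 = 280712−1 = 280711
step 4: 280711 = 6^(6 + 1) + 3·6^3 + 3·6^2 + 3·6 + 1; sub 7 for 6: 7^(7 + 1) + 3·7^3 + 3·7^2 + 3·7 + 1; = 5765999; G_5 = 5765999−1 = 5765998
step 5: 5765998 = 7^(7 + 1) + 3·7^3 + 3·7^2 + 3·7; sub 8 for 7: 8^(8 + 1) + 3·8^3 + 3·8^2 + 3·8; = 134219480; G_6 = 134219480−1 = 134219479
step 6: 134219479 = 8^(8 + 1) + 3·8^3 + 3·8^2 + 2·8 + 7; sub 9 for 8: 9^(9 + 1) + 3·9^3 + 3·9^2 + 2·9 + 7; = 3486786856; G_7 = 3486786856−1 = 3486786855

3486786855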